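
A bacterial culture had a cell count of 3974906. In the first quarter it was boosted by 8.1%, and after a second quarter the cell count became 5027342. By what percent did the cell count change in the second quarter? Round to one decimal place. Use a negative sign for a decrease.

After the first quarter: 3974906 × 1.081 = 4296873.386.
Second-quarter multiplier: 5027342 ÷ 4296873.386 ≈ 1.17.
That is a change of 17.0%.

17.0%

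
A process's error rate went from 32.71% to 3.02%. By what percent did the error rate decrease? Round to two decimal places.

The change is 3.02 − 32.71 = -29.69 percentage points.
Relative to the original 32.71%, that is -29.69 ÷ 32.71 ≈ -90.77%.
So the error rate fell by 90.77%.

90.77%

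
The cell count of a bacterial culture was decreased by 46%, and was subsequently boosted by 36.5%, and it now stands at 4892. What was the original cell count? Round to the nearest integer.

The overall multiplier applied was 0.54 × 1.365 = 0.7371.
So the original cell count was 4892 ÷ 0.7371 ≈ 6637.

6637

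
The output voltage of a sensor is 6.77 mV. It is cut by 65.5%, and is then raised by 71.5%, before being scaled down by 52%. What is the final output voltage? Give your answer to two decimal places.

1.92 mV

Each change multiplies by a factor: 0.345 × 1.715 × 0.48 = 0.284004.
6.77 × 0.284004 = 1.92270708 ≈ 1.92.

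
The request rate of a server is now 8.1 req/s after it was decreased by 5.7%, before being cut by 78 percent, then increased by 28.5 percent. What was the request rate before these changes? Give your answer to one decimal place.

30.4 req/s

The overall multiplier applied was 0.943 × 0.22 × 1.285 = 0.2665861.
So the original request rate was 8.1 ÷ 0.2665861 ≈ 30.4 req/s.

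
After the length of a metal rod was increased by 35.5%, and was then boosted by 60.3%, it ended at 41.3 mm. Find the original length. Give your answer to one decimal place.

19.0 mm

The overall multiplier applied was 1.355 × 1.603 = 2.172065.
So the original length was 41.3 ÷ 2.172065 ≈ 19.0 mm.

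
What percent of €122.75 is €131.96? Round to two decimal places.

107.50%

€131.96 ÷ €122.75 ≈ 107.50%.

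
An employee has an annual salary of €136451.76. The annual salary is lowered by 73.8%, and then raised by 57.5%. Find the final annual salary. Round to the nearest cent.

Apply the 73.8% decrease: €136451.76 × 0.262 = €35750.36112.
Apply the 57.5% increase: €35750.36112 × 1.575 = €56306.818764 ≈ €56306.82.

€56306.82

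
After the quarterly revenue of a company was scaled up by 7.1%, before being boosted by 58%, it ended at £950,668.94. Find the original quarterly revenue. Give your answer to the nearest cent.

£561,801.31

The overall multiplier applied was 1.071 × 1.58 = 1.69218.
So the original quarterly revenue was £950,668.94 ÷ 1.69218 ≈ £561,801.31.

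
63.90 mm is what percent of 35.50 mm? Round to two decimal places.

63.90 mm ÷ 35.50 mm = 180.00%.

180.00%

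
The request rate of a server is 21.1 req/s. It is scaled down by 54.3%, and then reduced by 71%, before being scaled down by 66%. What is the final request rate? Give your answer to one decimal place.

1.0 req/s

54.3% decrease: 21.1 × 0.457 = 9.6427.
Apply the 71% decrease: 9.6427 × 0.29 = 2.796383.
66% decrease: 2.796383 × 0.34 = 0.95077022 ≈ 1.0.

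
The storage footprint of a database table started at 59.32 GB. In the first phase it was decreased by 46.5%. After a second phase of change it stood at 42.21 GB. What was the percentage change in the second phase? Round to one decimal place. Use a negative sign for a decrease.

33.0%

After the first phase: 59.32 × 0.535 = 31.7362.
Second-phase multiplier: 42.21 ÷ 31.7362 ≈ 1.33003.
That is a change of 33.0%.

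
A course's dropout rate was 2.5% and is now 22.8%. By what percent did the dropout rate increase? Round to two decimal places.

812.00%

The change is 22.8 − 2.5 = 20.3 percentage points.
Relative to the original 2.5%, that is 20.3 ÷ 2.5 = 812.00%.
So the dropout rate rose by 812.00%.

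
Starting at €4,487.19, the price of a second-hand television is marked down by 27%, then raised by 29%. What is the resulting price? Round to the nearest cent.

Apply the 27% decrease: €4,487.19 × 0.73 = €3275.6487.
Apply the 29% increase: €3275.6487 × 1.29 = €4225.586823 ≈ €4,225.59.

€4,225.59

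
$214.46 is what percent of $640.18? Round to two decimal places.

$214.46 ÷ $640.18 ≈ 33.50%.

33.50%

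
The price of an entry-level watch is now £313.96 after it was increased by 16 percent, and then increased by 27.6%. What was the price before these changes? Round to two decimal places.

£212.11

Undoing the 27.6% increase: £313.96 ÷ 1.276 ≈ £246.050157.
Undoing the 16% increase: £246.050157 ÷ 1.16 ≈ £212.11.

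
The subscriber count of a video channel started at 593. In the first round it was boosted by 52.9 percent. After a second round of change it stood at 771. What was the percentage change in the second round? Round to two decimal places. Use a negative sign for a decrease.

-14.97%

After the first round: 593 × 1.529 = 906.697.
Second-round multiplier: 771 ÷ 906.697 ≈ 0.850339.
That is a change of -14.97%.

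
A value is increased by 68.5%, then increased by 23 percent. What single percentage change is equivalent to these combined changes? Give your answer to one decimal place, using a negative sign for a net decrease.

A 68.5% increase multiplies by 1.685.
Then a 23% increase: 1.685 × 1.23 = 2.07255.
Overall factor 2.07255, i.e. 107.3%.

107.3%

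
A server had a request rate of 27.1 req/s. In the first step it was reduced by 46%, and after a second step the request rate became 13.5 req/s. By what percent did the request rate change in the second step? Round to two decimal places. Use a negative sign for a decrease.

-7.75%

After the first step: 27.1 × 0.54 = 14.634.
Second-step multiplier: 13.5 ÷ 14.634 ≈ 0.922509.
That is a change of -7.75%.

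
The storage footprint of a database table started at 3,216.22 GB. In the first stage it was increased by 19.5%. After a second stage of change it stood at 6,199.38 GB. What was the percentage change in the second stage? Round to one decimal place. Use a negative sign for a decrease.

After the first stage: 3,216.22 × 1.195 = 3843.3829.
Second-stage multiplier: 6,199.38 ÷ 3843.3829 ≈ 1.613.
That is a change of 61.3%.

61.3%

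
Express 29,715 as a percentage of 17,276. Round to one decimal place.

172.0%

29,715 ÷ 17,276 ≈ 172.0%.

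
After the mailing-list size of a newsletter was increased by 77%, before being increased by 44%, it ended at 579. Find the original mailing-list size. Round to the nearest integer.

227

The overall multiplier applied was 1.77 × 1.44 = 2.5488.
So the original mailing-list size was 579 ÷ 2.5488 ≈ 227.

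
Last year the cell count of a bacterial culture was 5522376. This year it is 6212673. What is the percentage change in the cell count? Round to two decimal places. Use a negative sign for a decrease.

Change: 6212673 − 5522376 = 690297.
Relative to the original: 690297 ÷ 5522376 = 12.50%.

12.50%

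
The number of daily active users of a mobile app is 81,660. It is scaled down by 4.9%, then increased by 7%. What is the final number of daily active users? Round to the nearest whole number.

Each change multiplies by a factor: 0.951 × 1.07 = 1.01757.
81,660 × 1.01757 = 83094.7662 ≈ 83,095.

83,095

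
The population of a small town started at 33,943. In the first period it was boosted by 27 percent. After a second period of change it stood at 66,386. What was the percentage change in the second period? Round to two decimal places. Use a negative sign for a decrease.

54.00%

After the first period: 33,943 × 1.27 = 43107.61.
Second-period multiplier: 66,386 ÷ 43107.61 ≈ 1.540007.
That is a change of 54.00%.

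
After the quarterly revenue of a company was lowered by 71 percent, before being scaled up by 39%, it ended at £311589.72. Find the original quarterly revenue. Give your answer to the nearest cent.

Undoing the 39% increase: £311589.72 ÷ 1.39 ≈ £224165.266187.
Undoing the 71% decrease: £224165.266187 ÷ 0.29 ≈ £772983.68.

£772983.68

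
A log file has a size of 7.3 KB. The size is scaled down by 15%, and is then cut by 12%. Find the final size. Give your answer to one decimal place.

15% decrease: 7.3 × 0.85 = 6.205.
Apply the 12% decrease: 6.205 × 0.88 = 5.4604 ≈ 5.5.

5.5 KB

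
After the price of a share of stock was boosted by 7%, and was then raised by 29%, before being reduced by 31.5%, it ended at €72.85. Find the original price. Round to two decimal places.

Undoing the 31.5% decrease: €72.85 ÷ 0.685 ≈ €106.350365.
Undoing the 29% increase: €106.350365 ÷ 1.29 ≈ €82.442143.
Undoing the 7% increase: €82.442143 ÷ 1.07 ≈ €77.05.

€77.05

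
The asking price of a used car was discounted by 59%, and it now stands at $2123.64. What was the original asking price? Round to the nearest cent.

$5179.61

The overall multiplier applied was 0.41.
So the original asking price was $2123.64 ÷ 0.41 ≈ $5179.61.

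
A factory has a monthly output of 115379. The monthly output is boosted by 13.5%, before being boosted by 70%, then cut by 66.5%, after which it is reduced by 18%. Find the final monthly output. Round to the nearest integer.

61155

Each change multiplies by a factor: 1.135 × 1.7 × 0.335 × 0.82 = 0.53003365.
115379 × 0.53003365 = 61154.75250335 ≈ 61155.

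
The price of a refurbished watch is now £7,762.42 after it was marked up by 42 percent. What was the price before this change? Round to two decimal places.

£5,466.49

The overall multiplier applied was 1.42.
So the original price was £7,762.42 ÷ 1.42 ≈ £5,466.49.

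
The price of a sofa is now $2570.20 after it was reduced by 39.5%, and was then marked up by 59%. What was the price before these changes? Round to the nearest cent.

$2671.86

Undoing the 59% increase: $2570.20 ÷ 1.59 ≈ $1616.477987.
Undoing the 39.5% decrease: $1616.477987 ÷ 0.605 ≈ $2671.86.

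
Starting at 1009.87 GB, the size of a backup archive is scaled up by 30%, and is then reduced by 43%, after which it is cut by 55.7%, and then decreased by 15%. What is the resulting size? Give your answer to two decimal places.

Each change multiplies by a factor: 1.3 × 0.57 × 0.443 × 0.85 = 0.27902355.
1009.87 × 0.27902355 = 281.7775124385 ≈ 281.78.

281.78 GB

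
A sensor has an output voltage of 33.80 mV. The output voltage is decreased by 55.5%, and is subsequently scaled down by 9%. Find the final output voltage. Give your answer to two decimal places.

13.69 mV

Each change multiplies by a factor: 0.445 × 0.91 = 0.40495.
33.80 × 0.40495 = 13.68731 ≈ 13.69.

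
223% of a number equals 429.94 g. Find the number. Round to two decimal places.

429.94 g ÷ 2.23 ≈ 192.80 g.

192.80 g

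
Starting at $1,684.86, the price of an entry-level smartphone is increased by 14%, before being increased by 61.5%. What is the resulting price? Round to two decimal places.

14% increase: $1,684.86 × 1.14 = $1920.7404.
Apply the 61.5% increase: $1920.7404 × 1.615 = $3101.995746 ≈ $3,102.00.

$3,102.00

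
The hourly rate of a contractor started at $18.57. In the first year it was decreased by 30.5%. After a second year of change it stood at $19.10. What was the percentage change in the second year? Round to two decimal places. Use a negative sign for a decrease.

47.99%

After the first year: $18.57 × 0.695 = $12.90615.
Second-year multiplier: $19.10 ÷ $12.90615 ≈ 1.479915.
That is a change of 47.99%.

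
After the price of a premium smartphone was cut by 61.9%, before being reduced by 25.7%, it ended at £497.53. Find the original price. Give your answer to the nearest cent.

£1,757.54

The overall multiplier applied was 0.381 × 0.743 = 0.283083.
So the original price was £497.53 ÷ 0.283083 ≈ £1,757.54.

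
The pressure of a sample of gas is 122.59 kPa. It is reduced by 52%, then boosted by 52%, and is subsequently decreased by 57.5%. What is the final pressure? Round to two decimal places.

Each change multiplies by a factor: 0.48 × 1.52 × 0.425 = 0.31008.
122.59 × 0.31008 = 38.0127072 ≈ 38.01.

38.01 kPa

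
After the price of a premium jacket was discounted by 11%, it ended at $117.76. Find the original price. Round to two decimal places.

$132.31

The overall multiplier applied was 0.89.
So the original price was $117.76 ÷ 0.89 ≈ $132.31.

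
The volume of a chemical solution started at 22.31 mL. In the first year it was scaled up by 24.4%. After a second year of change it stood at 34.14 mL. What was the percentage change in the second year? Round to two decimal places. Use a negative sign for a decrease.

After the first year: 22.31 × 1.244 = 27.75364.
Second-year multiplier: 34.14 ÷ 27.75364 ≈ 1.230109.
That is a change of 23.01%.

23.01%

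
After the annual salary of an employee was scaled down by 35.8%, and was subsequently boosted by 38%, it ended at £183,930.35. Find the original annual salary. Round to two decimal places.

£207,605.70

Undoing the 38% increase: £183,930.35 ÷ 1.38 ≈ £133282.862319.
Undoing the 35.8% decrease: £133282.862319 ÷ 0.642 ≈ £207,605.70.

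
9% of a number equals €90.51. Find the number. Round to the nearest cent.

€1,005.67

€90.51 ÷ 0.09 ≈ €1,005.67.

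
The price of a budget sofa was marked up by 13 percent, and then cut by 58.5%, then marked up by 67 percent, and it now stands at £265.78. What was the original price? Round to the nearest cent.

£339.37

The overall multiplier applied was 1.13 × 0.415 × 1.67 = 0.7831465.
So the original price was £265.78 ÷ 0.7831465 ≈ £339.37.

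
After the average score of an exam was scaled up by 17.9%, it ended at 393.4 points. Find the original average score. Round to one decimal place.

The overall multiplier applied was 1.179.
So the original average score was 393.4 ÷ 1.179 ≈ 333.7 points.

333.7 points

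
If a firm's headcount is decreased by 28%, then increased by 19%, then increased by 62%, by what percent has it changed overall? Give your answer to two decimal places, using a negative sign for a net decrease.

38.80%

A 28% decrease multiplies by 0.72.
Then a 19% increase: 0.72 × 1.19 = 0.8568.
Then a 62% increase: 0.8568 × 1.62 = 1.388016.
Overall factor 1.388016, i.e. 38.80%.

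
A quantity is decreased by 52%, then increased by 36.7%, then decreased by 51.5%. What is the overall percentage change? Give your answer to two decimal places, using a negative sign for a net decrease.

-68.18%

The combined multiplier is 0.48 × 1.367 × 0.485 = 0.3182376.
That corresponds to a decrease of 68.18%.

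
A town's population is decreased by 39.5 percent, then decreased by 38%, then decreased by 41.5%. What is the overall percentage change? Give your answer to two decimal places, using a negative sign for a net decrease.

The combined multiplier is 0.605 × 0.62 × 0.585 = 0.2194335.
That corresponds to a decrease of 78.06%.

-78.06%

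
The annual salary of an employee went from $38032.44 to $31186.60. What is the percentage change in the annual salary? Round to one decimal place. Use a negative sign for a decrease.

-18.0%

Change: $31186.60 − $38032.44 = -$6845.84.
Relative to the original: -$6845.84 ÷ $38032.44 ≈ -18.0%.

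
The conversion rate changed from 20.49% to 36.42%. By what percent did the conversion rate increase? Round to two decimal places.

The change is 36.42 − 20.49 = 15.93 percentage points.
Relative to the original 20.49%, that is 15.93 ÷ 20.49 ≈ 77.75%.
So the conversion rate rose by 77.75%.

77.75%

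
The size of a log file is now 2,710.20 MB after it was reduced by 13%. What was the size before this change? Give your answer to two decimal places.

The overall multiplier applied was 0.87.
So the original size was 2,710.20 ÷ 0.87 ≈ 3,115.17 MB.

3,115.17 MB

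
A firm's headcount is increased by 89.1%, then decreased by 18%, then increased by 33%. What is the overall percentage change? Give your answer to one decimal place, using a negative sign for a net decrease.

106.2%

The combined multiplier is 1.891 × 0.82 × 1.33 = 2.0623246.
That corresponds to an increase of 106.2%.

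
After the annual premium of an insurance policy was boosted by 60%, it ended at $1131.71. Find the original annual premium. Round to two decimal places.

The overall multiplier applied was 1.6.
So the original annual premium was $1131.71 ÷ 1.6 ≈ $707.32.

$707.32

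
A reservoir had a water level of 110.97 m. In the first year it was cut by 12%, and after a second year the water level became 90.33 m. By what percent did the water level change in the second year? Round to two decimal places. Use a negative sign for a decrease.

-7.50%

After the first year: 110.97 × 0.88 = 97.6536.
Second-year multiplier: 90.33 ÷ 97.6536 ≈ 0.925004.
That is a change of -7.50%.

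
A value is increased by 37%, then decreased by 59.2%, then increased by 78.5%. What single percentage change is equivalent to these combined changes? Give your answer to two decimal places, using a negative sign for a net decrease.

A 37% increase multiplies by 1.37.
Then a 59.2% decrease: 1.37 × 0.408 = 0.55896.
Then a 78.5% increase: 0.55896 × 1.785 = 0.9977436.
Overall factor 0.9977436, i.e. -0.23%.

-0.23%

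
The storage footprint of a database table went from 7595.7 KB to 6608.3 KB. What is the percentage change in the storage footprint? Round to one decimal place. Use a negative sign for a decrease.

Change: 6608.3 − 7595.7 = -987.4.
Relative to the original: -987.4 ÷ 7595.7 ≈ -13.0%.

-13.0%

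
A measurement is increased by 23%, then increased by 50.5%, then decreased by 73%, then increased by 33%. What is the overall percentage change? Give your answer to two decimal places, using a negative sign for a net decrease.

The combined multiplier is 1.23 × 1.505 × 0.27 × 1.33 = 0.664747965.
That corresponds to a decrease of 33.53%.

-33.53%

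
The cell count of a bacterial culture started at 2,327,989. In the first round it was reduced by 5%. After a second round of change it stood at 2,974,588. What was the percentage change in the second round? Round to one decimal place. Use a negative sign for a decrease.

After the first round: 2,327,989 × 0.95 = 2211589.55.
Second-round multiplier: 2,974,588 ÷ 2211589.55 ≈ 1.345.
That is a change of 34.5%.

34.5%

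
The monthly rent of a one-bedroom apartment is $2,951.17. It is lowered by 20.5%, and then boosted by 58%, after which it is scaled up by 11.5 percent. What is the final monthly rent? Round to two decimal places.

$4,133.27

Apply the 20.5% decrease: $2,951.17 × 0.795 = $2346.18015.
58% increase: $2346.18015 × 1.58 = $3706.964637.
Apply the 11.5% increase: $3706.964637 × 1.115 = $4133.265570255 ≈ $4,133.27.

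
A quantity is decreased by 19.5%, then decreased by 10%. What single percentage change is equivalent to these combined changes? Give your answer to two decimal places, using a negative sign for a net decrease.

A 19.5% decrease multiplies by 0.805.
Then a 10% decrease: 0.805 × 0.9 = 0.7245.
Overall factor 0.7245, i.e. -27.55%.

-27.55%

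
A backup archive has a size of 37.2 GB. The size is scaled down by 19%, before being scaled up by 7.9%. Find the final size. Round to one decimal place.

32.5 GB

19% decrease: 37.2 × 0.81 = 30.132.
After the 7.9% increase: 30.132 × 1.079 = 32.512428 ≈ 32.5.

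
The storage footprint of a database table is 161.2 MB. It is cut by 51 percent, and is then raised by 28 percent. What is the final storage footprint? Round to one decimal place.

51% decrease: 161.2 × 0.49 = 78.988.
After the 28% increase: 78.988 × 1.28 = 101.10464 ≈ 101.1.

101.1 MB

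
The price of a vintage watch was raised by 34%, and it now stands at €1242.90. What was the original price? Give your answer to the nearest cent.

The overall multiplier applied was 1.34.
So the original price was €1242.90 ÷ 1.34 ≈ €927.54.

€927.54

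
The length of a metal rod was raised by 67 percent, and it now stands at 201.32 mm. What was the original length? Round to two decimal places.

120.55 mm

The overall multiplier applied was 1.67.
So the original length was 201.32 ÷ 1.67 ≈ 120.55 mm.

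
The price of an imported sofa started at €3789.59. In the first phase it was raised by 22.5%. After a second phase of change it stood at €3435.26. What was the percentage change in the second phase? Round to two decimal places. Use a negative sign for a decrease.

-26.00%

After the first phase: €3789.59 × 1.225 = €4642.24775.
Second-phase multiplier: €3435.26 ÷ €4642.24775 ≈ 0.739999.
That is a change of -26.00%.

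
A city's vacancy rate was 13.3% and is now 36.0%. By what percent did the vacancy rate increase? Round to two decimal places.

The change is 36.0 − 13.3 = 22.7 percentage points.
Relative to the original 13.3%, that is 22.7 ÷ 13.3 ≈ 170.68%.
So the vacancy rate rose by 170.68%.

170.68%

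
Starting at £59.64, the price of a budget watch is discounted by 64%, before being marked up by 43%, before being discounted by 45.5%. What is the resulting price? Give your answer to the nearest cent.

Apply the 64% decrease: £59.64 × 0.36 = £21.4704.
After the 43% increase: £21.4704 × 1.43 = £30.702672.
After the 45.5% decrease: £30.702672 × 0.545 = £16.73295624 ≈ £16.73.

£16.73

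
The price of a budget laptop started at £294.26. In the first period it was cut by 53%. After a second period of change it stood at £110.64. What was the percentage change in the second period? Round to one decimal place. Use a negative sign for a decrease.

After the first period: £294.26 × 0.47 = £138.3022.
Second-period multiplier: £110.64 ÷ £138.3022 ≈ 0.79999.
That is a change of -20.0%.

-20.0%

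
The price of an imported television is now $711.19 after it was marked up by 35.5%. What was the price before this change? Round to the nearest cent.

The overall multiplier applied was 1.355.
So the original price was $711.19 ÷ 1.355 ≈ $524.86.

$524.86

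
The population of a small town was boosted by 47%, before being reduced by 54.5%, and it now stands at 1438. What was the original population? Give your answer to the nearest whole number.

2150

Undoing the 54.5% decrease: 1438 ÷ 0.455 ≈ 3160.43956.
Undoing the 47% increase: 3160.43956 ÷ 1.47 ≈ 2150.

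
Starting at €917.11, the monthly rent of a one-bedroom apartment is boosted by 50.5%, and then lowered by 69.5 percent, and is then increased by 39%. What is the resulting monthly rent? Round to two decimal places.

€585.16

Apply the 50.5% increase: €917.11 × 1.505 = €1380.25055.
After the 69.5% decrease: €1380.25055 × 0.305 = €420.97641775.
After the 39% increase: €420.97641775 × 1.39 = €585.1572206725 ≈ €585.16.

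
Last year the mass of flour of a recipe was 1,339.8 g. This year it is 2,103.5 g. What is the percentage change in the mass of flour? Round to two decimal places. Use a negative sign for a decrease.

57.00%

Change: 2,103.5 − 1,339.8 = 763.7.
Relative to the original: 763.7 ÷ 1,339.8 ≈ 57.00%.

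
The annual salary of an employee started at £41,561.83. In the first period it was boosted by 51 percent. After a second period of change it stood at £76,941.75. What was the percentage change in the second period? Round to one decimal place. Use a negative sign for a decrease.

After the first period: £41,561.83 × 1.51 = £62758.3633.
Second-period multiplier: £76,941.75 ÷ £62758.3633 ≈ 1.226.
That is a change of 22.6%.

22.6%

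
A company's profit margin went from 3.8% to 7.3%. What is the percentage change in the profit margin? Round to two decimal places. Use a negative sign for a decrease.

92.11%

The change is 7.3 − 3.8 = 3.5 percentage points.
Relative to the original 3.8%, that is 3.5 ÷ 3.8 ≈ 92.11%.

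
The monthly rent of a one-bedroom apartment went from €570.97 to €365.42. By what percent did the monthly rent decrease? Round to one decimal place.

Change: €365.42 − €570.97 = -€205.55.
Relative to the original: -€205.55 ÷ €570.97 ≈ -36.0%.
So the monthly rent decreased by 36.0%.

36.0%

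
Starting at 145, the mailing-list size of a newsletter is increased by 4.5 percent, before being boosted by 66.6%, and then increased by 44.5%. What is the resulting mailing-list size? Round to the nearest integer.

365

Apply the 4.5% increase: 145 × 1.045 = 151.525.
66.6% increase: 151.525 × 1.666 = 252.44065.
After the 44.5% increase: 252.44065 × 1.445 = 364.77673925 ≈ 365.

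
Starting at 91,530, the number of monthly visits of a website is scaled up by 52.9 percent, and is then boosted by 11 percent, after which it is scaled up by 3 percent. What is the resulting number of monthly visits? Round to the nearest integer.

Apply the 52.9% increase: 91,530 × 1.529 = 139949.37.
After the 11% increase: 139949.37 × 1.11 = 155343.8007.
After the 3% increase: 155343.8007 × 1.03 = 160004.114721 ≈ 160,004.

160,004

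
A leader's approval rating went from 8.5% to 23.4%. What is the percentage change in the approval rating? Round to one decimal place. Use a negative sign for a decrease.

The change is 23.4 − 8.5 = 14.9 percentage points.
Relative to the original 8.5%, that is 14.9 ÷ 8.5 ≈ 175.3%.

175.3%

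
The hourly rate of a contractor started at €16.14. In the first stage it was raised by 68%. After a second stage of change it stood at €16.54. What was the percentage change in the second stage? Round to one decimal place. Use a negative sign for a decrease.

After the first stage: €16.14 × 1.68 = €27.1152.
Second-stage multiplier: €16.54 ÷ €27.1152 ≈ 0.60999.
That is a change of -39.0%.

-39.0%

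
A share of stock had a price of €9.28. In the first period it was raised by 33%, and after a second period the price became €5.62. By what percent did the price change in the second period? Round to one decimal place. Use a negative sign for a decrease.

After the first period: €9.28 × 1.33 = €12.3424.
Second-period multiplier: €5.62 ÷ €12.3424 ≈ 0.45534.
That is a change of -54.5%.

-54.5%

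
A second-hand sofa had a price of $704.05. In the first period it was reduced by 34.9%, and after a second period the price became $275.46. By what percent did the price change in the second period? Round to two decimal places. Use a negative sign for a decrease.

-39.90%

After the first period: $704.05 × 0.651 = $458.33655.
Second-period multiplier: $275.46 ÷ $458.33655 ≈ 0.600999.
That is a change of -39.90%.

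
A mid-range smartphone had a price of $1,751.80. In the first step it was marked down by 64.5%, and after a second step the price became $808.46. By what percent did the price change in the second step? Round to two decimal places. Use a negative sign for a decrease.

30.00%

After the first step: $1,751.80 × 0.355 = $621.889.
Second-step multiplier: $808.46 ÷ $621.889 ≈ 1.300007.
That is a change of 30.00%.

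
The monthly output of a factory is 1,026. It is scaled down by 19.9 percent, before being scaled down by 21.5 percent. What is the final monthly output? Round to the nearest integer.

645

Apply the 19.9% decrease: 1,026 × 0.801 = 821.826.
Apply the 21.5% decrease: 821.826 × 0.785 = 645.13341 ≈ 645.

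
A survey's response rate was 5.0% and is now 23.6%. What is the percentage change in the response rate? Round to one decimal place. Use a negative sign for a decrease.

The change is 23.6 − 5.0 = 18.6 percentage points.
Relative to the original 5.0%, that is 18.6 ÷ 5.0 = 372.0%.

372.0%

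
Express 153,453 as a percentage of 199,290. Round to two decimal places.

153,453 ÷ 199,290 ≈ 77.00%.

77.00%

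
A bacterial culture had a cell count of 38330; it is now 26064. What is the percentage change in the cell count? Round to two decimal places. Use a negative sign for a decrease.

Change: 26064 − 38330 = -12266.
Relative to the original: -12266 ÷ 38330 ≈ -32.00%.

-32.00%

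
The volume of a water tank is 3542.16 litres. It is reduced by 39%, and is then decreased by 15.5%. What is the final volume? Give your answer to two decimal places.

1825.81 litres

Each change multiplies by a factor: 0.61 × 0.845 = 0.51545.
3542.16 × 0.51545 = 1825.806372 ≈ 1825.81.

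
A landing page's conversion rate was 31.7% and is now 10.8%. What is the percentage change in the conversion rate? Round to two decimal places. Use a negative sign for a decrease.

-65.93%

The change is 10.8 − 31.7 = -20.9 percentage points.
Relative to the original 31.7%, that is -20.9 ÷ 31.7 ≈ -65.93%.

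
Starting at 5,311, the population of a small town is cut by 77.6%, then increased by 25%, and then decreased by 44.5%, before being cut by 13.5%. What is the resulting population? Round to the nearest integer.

77.6% decrease: 5,311 × 0.224 = 1189.664.
Apply the 25% increase: 1189.664 × 1.25 = 1487.08.
After the 44.5% decrease: 1487.08 × 0.555 = 825.3294.
After the 13.5% decrease: 825.3294 × 0.865 = 713.909931 ≈ 714.

714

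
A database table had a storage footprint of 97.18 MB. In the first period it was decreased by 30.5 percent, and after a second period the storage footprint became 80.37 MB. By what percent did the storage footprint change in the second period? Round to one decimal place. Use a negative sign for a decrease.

After the first period: 97.18 × 0.695 = 67.5401.
Second-period multiplier: 80.37 ÷ 67.5401 ≈ 1.18996.
That is a change of 19.0%.

19.0%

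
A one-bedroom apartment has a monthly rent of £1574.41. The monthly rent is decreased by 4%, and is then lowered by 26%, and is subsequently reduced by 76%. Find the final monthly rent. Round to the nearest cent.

After the 4% decrease: £1574.41 × 0.96 = £1511.4336.
26% decrease: £1511.4336 × 0.74 = £1118.460864.
Apply the 76% decrease: £1118.460864 × 0.24 = £268.43060736 ≈ £268.43.

£268.43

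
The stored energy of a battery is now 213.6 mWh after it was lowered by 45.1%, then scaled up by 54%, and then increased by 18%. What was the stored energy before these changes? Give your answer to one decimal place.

The overall multiplier applied was 0.549 × 1.54 × 1.18 = 0.9976428.
So the original stored energy was 213.6 ÷ 0.9976428 ≈ 214.1 mWh.

214.1 mWh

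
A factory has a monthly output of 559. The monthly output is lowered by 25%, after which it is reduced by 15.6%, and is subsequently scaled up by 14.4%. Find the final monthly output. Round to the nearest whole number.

405

Each change multiplies by a factor: 0.75 × 0.844 × 1.144 = 0.724152.
559 × 0.724152 = 404.800968 ≈ 405.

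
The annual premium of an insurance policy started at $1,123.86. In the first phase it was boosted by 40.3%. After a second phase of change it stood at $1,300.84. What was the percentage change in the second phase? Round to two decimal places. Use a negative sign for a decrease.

After the first phase: $1,123.86 × 1.403 = $1576.77558.
Second-phase multiplier: $1,300.84 ÷ $1576.77558 ≈ 0.825.
That is a change of -17.50%.

-17.50%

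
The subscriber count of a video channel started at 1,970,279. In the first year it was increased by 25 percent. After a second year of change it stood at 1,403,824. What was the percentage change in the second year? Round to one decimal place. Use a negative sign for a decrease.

-43.0%

After the first year: 1,970,279 × 1.25 = 2462848.75.
Second-year multiplier: 1,403,824 ÷ 2462848.75 ≈ 0.57.
That is a change of -43.0%.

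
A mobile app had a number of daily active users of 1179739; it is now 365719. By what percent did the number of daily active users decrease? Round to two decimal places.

69.00%

Change: 365719 − 1179739 = -814020.
Relative to the original: -814020 ÷ 1179739 ≈ -69.00%.
So the number of daily active users decreased by 69.00%.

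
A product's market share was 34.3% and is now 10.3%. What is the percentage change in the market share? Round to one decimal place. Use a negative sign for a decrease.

The change is 10.3 − 34.3 = -24.0 percentage points.
Relative to the original 34.3%, that is -24.0 ÷ 34.3 ≈ -70.0%.

-70.0%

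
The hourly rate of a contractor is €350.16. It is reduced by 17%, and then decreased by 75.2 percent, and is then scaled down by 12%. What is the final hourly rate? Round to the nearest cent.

Apply the 17% decrease: €350.16 × 0.83 = €290.6328.
After the 75.2% decrease: €290.6328 × 0.248 = €72.0769344.
Apply the 12% decrease: €72.0769344 × 0.88 = €63.427702272 ≈ €63.43.

€63.43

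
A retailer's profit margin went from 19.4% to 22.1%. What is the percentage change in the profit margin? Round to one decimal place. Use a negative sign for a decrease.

The change is 22.1 − 19.4 = 2.7 percentage points.
Relative to the original 19.4%, that is 2.7 ÷ 19.4 ≈ 13.9%.

13.9%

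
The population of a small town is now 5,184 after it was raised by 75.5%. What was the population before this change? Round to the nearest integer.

2,954

The overall multiplier applied was 1.755.
So the original population was 5,184 ÷ 1.755 ≈ 2,954.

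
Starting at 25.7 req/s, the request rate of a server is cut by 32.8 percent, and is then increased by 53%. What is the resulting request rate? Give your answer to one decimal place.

Each change multiplies by a factor: 0.672 × 1.53 = 1.02816.
25.7 × 1.02816 = 26.423712 ≈ 26.4.

26.4 req/s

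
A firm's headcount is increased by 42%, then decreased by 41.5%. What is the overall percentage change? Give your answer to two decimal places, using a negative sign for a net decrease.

The combined multiplier is 1.42 × 0.585 = 0.8307.
That corresponds to a decrease of 16.93%.

-16.93%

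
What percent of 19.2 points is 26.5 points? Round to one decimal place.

138.0%

26.5 points ÷ 19.2 points ≈ 138.0%.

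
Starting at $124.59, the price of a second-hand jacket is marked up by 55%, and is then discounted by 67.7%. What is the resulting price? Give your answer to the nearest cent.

$62.38

After the 55% increase: $124.59 × 1.55 = $193.1145.
After the 67.7% decrease: $193.1145 × 0.323 = $62.3759835 ≈ $62.38.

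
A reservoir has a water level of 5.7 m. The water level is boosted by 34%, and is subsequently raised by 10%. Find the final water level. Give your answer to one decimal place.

8.4 m

Each change multiplies by a factor: 1.34 × 1.1 = 1.474.
5.7 × 1.474 = 8.4018 ≈ 8.4.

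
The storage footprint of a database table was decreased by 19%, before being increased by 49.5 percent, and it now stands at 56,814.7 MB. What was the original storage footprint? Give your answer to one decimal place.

Undoing the 49.5% increase: 56,814.7 ÷ 1.495 ≈ 38003.143813.
Undoing the 19% decrease: 38003.143813 ÷ 0.81 ≈ 46,917.5 MB.

46,917.5 MB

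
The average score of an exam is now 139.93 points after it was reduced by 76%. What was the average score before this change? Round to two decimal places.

The overall multiplier applied was 0.24.
So the original average score was 139.93 ÷ 0.24 ≈ 583.04 points.

583.04 points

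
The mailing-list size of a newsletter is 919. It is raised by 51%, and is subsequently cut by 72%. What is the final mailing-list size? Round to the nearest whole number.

Each change multiplies by a factor: 1.51 × 0.28 = 0.4228.
919 × 0.4228 = 388.5532 ≈ 389.

389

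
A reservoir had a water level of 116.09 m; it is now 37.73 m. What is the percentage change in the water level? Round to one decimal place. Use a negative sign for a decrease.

-67.5%

Change: 37.73 − 116.09 = -78.36.
Relative to the original: -78.36 ÷ 116.09 ≈ -67.5%.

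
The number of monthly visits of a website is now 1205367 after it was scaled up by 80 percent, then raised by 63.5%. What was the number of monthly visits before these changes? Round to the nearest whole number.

Undoing the 63.5% increase: 1205367 ÷ 1.635 ≈ 737227.522936.
Undoing the 80% increase: 737227.522936 ÷ 1.8 ≈ 409571.

409571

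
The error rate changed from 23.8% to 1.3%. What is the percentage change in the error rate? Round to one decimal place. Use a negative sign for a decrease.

-94.5%

The change is 1.3 − 23.8 = -22.5 percentage points.
Relative to the original 23.8%, that is -22.5 ÷ 23.8 ≈ -94.5%.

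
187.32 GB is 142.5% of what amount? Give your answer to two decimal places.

131.45 GB

187.32 GB ÷ 1.425 ≈ 131.45 GB.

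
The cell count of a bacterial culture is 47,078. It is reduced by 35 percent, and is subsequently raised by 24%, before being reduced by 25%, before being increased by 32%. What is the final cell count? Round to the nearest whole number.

37,565

Each change multiplies by a factor: 0.65 × 1.24 × 0.75 × 1.32 = 0.79794.
47,078 × 0.79794 = 37565.41932 ≈ 37,565.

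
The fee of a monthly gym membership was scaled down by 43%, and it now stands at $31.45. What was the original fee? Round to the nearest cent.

The overall multiplier applied was 0.57.
So the original fee was $31.45 ÷ 0.57 ≈ $55.18.

$55.18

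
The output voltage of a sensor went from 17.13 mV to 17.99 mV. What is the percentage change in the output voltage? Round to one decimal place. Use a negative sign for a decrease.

Change: 17.99 − 17.13 = 0.86.
Relative to the original: 0.86 ÷ 17.13 ≈ 5.0%.

5.0%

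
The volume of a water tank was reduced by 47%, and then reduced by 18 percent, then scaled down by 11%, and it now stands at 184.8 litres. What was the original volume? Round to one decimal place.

The overall multiplier applied was 0.53 × 0.82 × 0.89 = 0.386794.
So the original volume was 184.8 ÷ 0.386794 ≈ 477.8 litres.

477.8 litres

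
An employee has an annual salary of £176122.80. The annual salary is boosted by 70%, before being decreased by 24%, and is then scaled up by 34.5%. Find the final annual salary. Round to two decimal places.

£306055.63

70% increase: £176122.80 × 1.7 = £299408.76.
Apply the 24% decrease: £299408.76 × 0.76 = £227550.6576.
Apply the 34.5% increase: £227550.6576 × 1.345 = £306055.634472 ≈ £306055.63.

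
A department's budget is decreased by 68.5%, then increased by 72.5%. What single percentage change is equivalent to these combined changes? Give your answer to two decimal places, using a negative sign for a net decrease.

A 68.5% decrease multiplies by 0.315.
Then a 72.5% increase: 0.315 × 1.725 = 0.543375.
Overall factor 0.543375, i.e. -45.66%.

-45.66%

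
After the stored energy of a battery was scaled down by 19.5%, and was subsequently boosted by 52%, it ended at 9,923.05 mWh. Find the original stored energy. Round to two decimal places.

8,109.72 mWh

The overall multiplier applied was 0.805 × 1.52 = 1.2236.
So the original stored energy was 9,923.05 ÷ 1.2236 ≈ 8,109.72 mWh.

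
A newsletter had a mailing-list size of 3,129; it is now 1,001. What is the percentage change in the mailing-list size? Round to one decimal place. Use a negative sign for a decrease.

-68.0%

Change: 1,001 − 3,129 = -2,128.
Relative to the original: -2,128 ÷ 3,129 ≈ -68.0%.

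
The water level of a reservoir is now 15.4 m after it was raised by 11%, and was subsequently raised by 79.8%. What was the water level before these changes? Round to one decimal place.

The overall multiplier applied was 1.11 × 1.798 = 1.99578.
So the original water level was 15.4 ÷ 1.99578 ≈ 7.7 m.

7.7 m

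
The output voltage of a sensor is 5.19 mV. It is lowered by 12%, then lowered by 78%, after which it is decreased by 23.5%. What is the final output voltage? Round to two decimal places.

0.77 mV

Each change multiplies by a factor: 0.88 × 0.22 × 0.765 = 0.148104.
5.19 × 0.148104 = 0.76865976 ≈ 0.77.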